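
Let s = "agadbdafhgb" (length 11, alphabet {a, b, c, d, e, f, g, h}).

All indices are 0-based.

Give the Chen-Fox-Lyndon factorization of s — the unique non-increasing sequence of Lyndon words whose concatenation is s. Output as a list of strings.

["ag", "adbdafhgb"]

emit factor 1: 'ag' (i=0, period=2)
emit factor 2: 'adbdafhgb' (i=2, period=9)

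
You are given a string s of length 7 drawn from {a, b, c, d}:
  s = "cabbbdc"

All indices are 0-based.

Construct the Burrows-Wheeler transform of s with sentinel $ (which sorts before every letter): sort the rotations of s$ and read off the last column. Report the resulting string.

rank  rotation  last
    0  $cabbbdc  c
    1  abbbdc$c  c
    2  bbbdc$ca  a
    3  bbdc$cab  b
    4  bdc$cabb  b
    5  c$cabbbd  d
    6  cabbbdc$  $
    7  dc$cabbb  b

ccabbd$b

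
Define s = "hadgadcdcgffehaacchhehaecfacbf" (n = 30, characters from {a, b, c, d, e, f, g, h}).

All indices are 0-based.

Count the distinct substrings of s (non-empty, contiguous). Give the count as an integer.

rank→(start, suffix):
  0 → (14, 'aacchhehaecfacbf')
  1 → (26, 'acbf')
  2 → (15, 'acchhehaecfacbf')
  3 → (4, 'adcdcgffehaacchhehaecfacbf')
  4 → (1, 'adgadcdcgffehaacchhehaecfacbf')
  5 → (22, 'aecfacbf')
  6 → (28, 'bf')
  7 → (27, 'cbf')
  8 → (16, 'cchhehaecfacbf')
  9 → (6, 'cdcgffehaacchhehaecfacbf')
  10 → (24, 'cfacbf')
  11 → (8, 'cgffehaacchhehaecfacbf')
  12 → (17, 'chhehaecfacbf')
  13 → (5, 'dcdcgffehaacchhehaecfacbf')
  14 → (7, 'dcgffehaacchhehaecfacbf')
  15 → (2, 'dgadcdcgffehaacchhehaecfacbf')
  16 → (23, 'ecfacbf')
  17 → (12, 'ehaacchhehaecfacbf')
  18 → (20, 'ehaecfacbf')
  19 → (29, 'f')
  20 → (25, 'facbf')
  21 → (11, 'fehaacchhehaecfacbf')
  22 → (10, 'ffehaacchhehaecfacbf')
  23 → (3, 'gadcdcgffehaacchhehaecfacbf')
  24 → (9, 'gffehaacchhehaecfacbf')
  25 → (13, 'haacchhehaecfacbf')
  26 → (0, 'hadgadcdcgffehaacchhehaecfacbf')
  27 → (21, 'haecfacbf')
  28 → (19, 'hehaecfacbf')
  29 → (18, 'hhehaecfacbf')

SA = [14, 26, 15, 4, 1, 22, 28, 27, 16, 6, 24, 8, 17, 5, 7, 2, 23, 12, 20, 29, 25, 11, 10, 3, 9, 13, 0, 21, 19, 18]
[i] adj suffixes → lcp
  [1] 14/26 → 1 ('a')
  [2] 26/15 → 2 ('ac')
  [3] 15/4 → 1 ('a')
  [4] 4/1 → 2 ('ad')
  [5] 1/22 → 1 ('a')
  [6] 22/28 → 0 ('')
  [7] 28/27 → 0 ('')
  [8] 27/16 → 1 ('c')
  [9] 16/6 → 1 ('c')
  [10] 6/24 → 1 ('c')
  [11] 24/8 → 1 ('c')
  [12] 8/17 → 1 ('c')
  [13] 17/5 → 0 ('')
  [14] 5/7 → 2 ('dc')
  [15] 7/2 → 1 ('d')
  [16] 2/23 → 0 ('')
  [17] 23/12 → 1 ('e')
  [18] 12/20 → 3 ('eha')
  [19] 20/29 → 0 ('')
  [20] 29/25 → 1 ('f')
  [21] 25/11 → 1 ('f')
  [22] 11/10 → 1 ('f')
  [23] 10/3 → 0 ('')
  [24] 3/9 → 1 ('g')
  [25] 9/13 → 0 ('')
  [26] 13/0 → 2 ('ha')
  [27] 0/21 → 2 ('ha')
  [28] 21/19 → 1 ('h')
  [29] 19/18 → 1 ('h')

n(n+1)/2 = 30·31/2 = 465
Σ LCP = 0 + 1 + 2 + 1 + 2 + 1 + 0 + 0 + 1 + 1 + 1 + 1 + 1 + 0 + 2 + 1 + 0 + 1 + 3 + 0 + 1 + 1 + 1 + 0 + 1 + 0 + 2 + 2 + 1 + 1 = 29
distinct = 465 − 29 = 436

436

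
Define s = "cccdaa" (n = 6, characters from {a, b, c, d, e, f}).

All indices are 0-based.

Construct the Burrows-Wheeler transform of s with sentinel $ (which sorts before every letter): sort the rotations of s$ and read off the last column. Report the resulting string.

aad$ccc

rank  rotation last
    0  $cccdaa  a
    1  a$cccda  a
    2  aa$cccd  d
    3  cccdaa$  $
    4  ccdaa$c  c
    5  cdaa$cc  c
    6  daa$ccc  c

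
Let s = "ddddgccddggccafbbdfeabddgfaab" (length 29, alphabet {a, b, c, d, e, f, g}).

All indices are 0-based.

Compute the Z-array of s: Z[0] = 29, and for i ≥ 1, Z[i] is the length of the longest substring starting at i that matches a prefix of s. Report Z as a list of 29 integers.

Z[0]=29
i=1: outside box; Z[1]=3 grow→box=[1,4)
i=2: min(r-i=2, Z[1]=3)=2; Z[2]=2
i=3: min(r-i=1, Z[2]=2)=1; Z[3]=1
i=4: outside box; Z[4]=0
i=5: outside box; Z[5]=0
i=6: outside box; Z[6]=0
i=7: outside box; Z[7]=2 grow→box=[7,9)
i=8: min(r-i=1, Z[1]=3)=1; Z[8]=1
i=9: outside box; Z[9]=0
i=10: outside box; Z[10]=0
i=11: outside box; Z[11]=0
i=12: outside box; Z[12]=0
i=13: outside box; Z[13]=0
i=14: outside box; Z[14]=0
i=15: outside box; Z[15]=0
i=16: outside box; Z[16]=0
i=17: outside box; Z[17]=1 grow→box=[17,18)
i=18: outside box; Z[18]=0
i=19: outside box; Z[19]=0
i=20: outside box; Z[20]=0
i=21: outside box; Z[21]=0
i=22: outside box; Z[22]=2 grow→box=[22,24)
i=23: min(r-i=1, Z[1]=3)=1; Z[23]=1
i=24: outside box; Z[24]=0
i=25: outside box; Z[25]=0
i=26: outside box; Z[26]=0
i=27: outside box; Z[27]=0
i=28: outside box; Z[28]=0

[29, 3, 2, 1, 0, 0, 0, 2, 1, 0, 0, 0, 0, 0, 0, 0, 0, 1, 0, 0, 0, 0, 2, 1, 0, 0, 0, 0, 0]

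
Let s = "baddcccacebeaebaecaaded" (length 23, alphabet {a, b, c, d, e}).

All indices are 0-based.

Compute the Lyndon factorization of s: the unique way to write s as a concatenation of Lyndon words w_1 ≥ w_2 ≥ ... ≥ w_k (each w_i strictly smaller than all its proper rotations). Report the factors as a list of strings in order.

["b", "addccc", "acebeaebaec", "aaded"]

emit factor 1: 'b' (i=0, period=1)
emit factor 2: 'addccc' (i=1, period=6)
emit factor 3: 'acebeaebaec' (i=7, period=11)
emit factor 4: 'aaded' (i=18, period=5)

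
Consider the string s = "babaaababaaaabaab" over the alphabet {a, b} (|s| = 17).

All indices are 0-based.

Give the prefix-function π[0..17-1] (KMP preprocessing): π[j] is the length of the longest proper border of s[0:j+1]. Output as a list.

[0, 0, 1, 2, 0, 0, 1, 2, 3, 4, 5, 6, 0, 1, 2, 0, 1]

π[0] = 0
j=1 s[j]='a': π[1]=0 (border '')
j=2 s[j]='b': π[2]=1 (border 'b')
j=3 s[j]='a': π[3]=2 (border 'ba')
j=4 s[j]='a': k: 2→0; π[4]=0 (border '')
j=5 s[j]='a': π[5]=0 (border '')
j=6 s[j]='b': π[6]=1 (border 'b')
j=7 s[j]='a': π[7]=2 (border 'ba')
j=8 s[j]='b': π[8]=3 (border 'bab')
j=9 s[j]='a': π[9]=4 (border 'baba')
j=10 s[j]='a': π[10]=5 (border 'babaa')
j=11 s[j]='a': π[11]=6 (border 'babaaa')
j=12 s[j]='a': k: 6→0; π[12]=0 (border '')
j=13 s[j]='b': π[13]=1 (border 'b')
j=14 s[j]='a': π[14]=2 (border 'ba')
j=15 s[j]='a': k: 2→0; π[15]=0 (border '')
j=16 s[j]='b': π[16]=1 (border 'b')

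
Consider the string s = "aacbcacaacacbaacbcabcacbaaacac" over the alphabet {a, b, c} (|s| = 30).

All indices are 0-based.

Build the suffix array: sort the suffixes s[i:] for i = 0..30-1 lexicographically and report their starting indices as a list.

[24, 25, 7, 13, 0, 18, 28, 5, 26, 8, 21, 10, 14, 1, 23, 12, 16, 3, 19, 29, 6, 17, 27, 4, 20, 9, 22, 11, 15, 2]

sorted suffixes:
  #0 SA[0]=24  'aaacac'
  #1 SA[1]=25  'aacac'
  #2 SA[2]=7  'aacacbaacbcabcacbaaacac'
  #3 SA[3]=13  'aacbcabcacbaaacac'
  #4 SA[4]=0  'aacbcacaacacbaacbcabcacbaaacac'
  #5 SA[5]=18  'abcacbaaacac'
  #6 SA[6]=28  'ac'
  #7 SA[7]=5  'acaacacbaacbcabcacbaaacac'
  #8 SA[8]=26  'acac'
  #9 SA[9]=8  'acacbaacbcabcacbaaacac'
  #10 SA[10]=21  'acbaaacac'
  #11 SA[11]=10  'acbaacbcabcacbaaacac'
  #12 SA[12]=14  'acbcabcacbaaacac'
  #13 SA[13]=1  'acbcacaacacbaacbcabcacbaaacac'
  #14 SA[14]=23  'baaacac'
  #15 SA[15]=12  'baacbcabcacbaaacac'
  #16 SA[16]=16  'bcabcacbaaacac'
  #17 SA[17]=3  'bcacaacacbaacbcabcacbaaacac'
  #18 SA[18]=19  'bcacbaaacac'
  #19 SA[19]=29  'c'
  #20 SA[20]=6  'caacacbaacbcabcacbaaacac'
  #21 SA[21]=17  'cabcacbaaacac'
  #22 SA[22]=27  'cac'
  #23 SA[23]=4  'cacaacacbaacbcabcacbaaacac'
  #24 SA[24]=20  'cacbaaacac'
  #25 SA[25]=9  'cacbaacbcabcacbaaacac'
  #26 SA[26]=22  'cbaaacac'
  #27 SA[27]=11  'cbaacbcabcacbaaacac'
  #28 SA[28]=15  'cbcabcacbaaacac'
  #29 SA[29]=2  'cbcacaacacbaacbcabcacbaaacac'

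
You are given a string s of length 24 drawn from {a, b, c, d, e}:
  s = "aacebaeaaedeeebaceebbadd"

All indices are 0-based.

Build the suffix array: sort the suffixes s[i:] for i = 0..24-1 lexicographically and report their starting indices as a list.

rank→(start, suffix):
  0 → (0, 'aacebaeaaedeeebaceebbadd')
  1 → (7, 'aaedeeebaceebbadd')
  2 → (1, 'acebaeaaedeeebaceebbadd')
  3 → (15, 'aceebbadd')
  4 → (21, 'add')
  5 → (5, 'aeaaedeeebaceebbadd')
  6 → (8, 'aedeeebaceebbadd')
  7 → (14, 'baceebbadd')
  8 → (20, 'badd')
  9 → (4, 'baeaaedeeebaceebbadd')
  10 → (19, 'bbadd')
  11 → (2, 'cebaeaaedeeebaceebbadd')
  12 → (16, 'ceebbadd')
  13 → (23, 'd')
  14 → (22, 'dd')
  15 → (10, 'deeebaceebbadd')
  16 → (6, 'eaaedeeebaceebbadd')
  17 → (13, 'ebaceebbadd')
  18 → (3, 'ebaeaaedeeebaceebbadd')
  19 → (18, 'ebbadd')
  20 → (9, 'edeeebaceebbadd')
  21 → (12, 'eebaceebbadd')
  22 → (17, 'eebbadd')
  23 → (11, 'eeebaceebbadd')

[0, 7, 1, 15, 21, 5, 8, 14, 20, 4, 19, 2, 16, 23, 22, 10, 6, 13, 3, 18, 9, 12, 17, 11]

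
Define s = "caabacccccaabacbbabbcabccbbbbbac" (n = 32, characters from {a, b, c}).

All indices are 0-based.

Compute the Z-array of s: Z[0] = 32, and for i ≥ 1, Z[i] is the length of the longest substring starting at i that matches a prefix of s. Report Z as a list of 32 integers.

Z[0]=32
i=1: i≥r, start 0; Z[1]=0
i=2: i≥r, start 0; Z[2]=0
i=3: i≥r, start 0; Z[3]=0
i=4: i≥r, start 0; Z[4]=0
i=5: i≥r, start 0; Z[5]=1 grow→box=[5,6)
i=6: i≥r, start 0; Z[6]=1 grow→box=[6,7)
i=7: i≥r, start 0; Z[7]=1 grow→box=[7,8)
i=8: i≥r, start 0; Z[8]=1 grow→box=[8,9)
i=9: i≥r, start 0; Z[9]=6 grow→box=[9,15)
i=10: min(r-i=5, Z[1]=0)=0; Z[10]=0
i=11: min(r-i=4, Z[2]=0)=0; Z[11]=0
i=12: min(r-i=3, Z[3]=0)=0; Z[12]=0
i=13: min(r-i=2, Z[4]=0)=0; Z[13]=0
i=14: min(r-i=1, Z[5]=1)=1; Z[14]=1
i=15: i≥r, start 0; Z[15]=0
i=16: i≥r, start 0; Z[16]=0
i=17: i≥r, start 0; Z[17]=0
i=18: i≥r, start 0; Z[18]=0
i=19: i≥r, start 0; Z[19]=0
i=20: i≥r, start 0; Z[20]=2 grow→box=[20,22)
i=21: min(r-i=1, Z[1]=0)=0; Z[21]=0
i=22: i≥r, start 0; Z[22]=0
i=23: i≥r, start 0; Z[23]=1 grow→box=[23,24)
i=24: i≥r, start 0; Z[24]=1 grow→box=[24,25)
i=25: i≥r, start 0; Z[25]=0
i=26: i≥r, start 0; Z[26]=0
i=27: i≥r, start 0; Z[27]=0
i=28: i≥r, start 0; Z[28]=0
i=29: i≥r, start 0; Z[29]=0
i=30: i≥r, start 0; Z[30]=0
i=31: i≥r, start 0; Z[31]=1 grow→box=[31,32)

[32, 0, 0, 0, 0, 1, 1, 1, 1, 6, 0, 0, 0, 0, 1, 0, 0, 0, 0, 0, 2, 0, 0, 1, 1, 0, 0, 0, 0, 0, 0, 1]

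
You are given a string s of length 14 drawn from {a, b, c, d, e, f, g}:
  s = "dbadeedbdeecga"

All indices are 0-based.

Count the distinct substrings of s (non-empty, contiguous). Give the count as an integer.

sorted suffixes:
  #0 SA[0]=13  'a'
  #1 SA[1]=2  'adeedbdeecga'
  #2 SA[2]=1  'badeedbdeecga'
  #3 SA[3]=7  'bdeecga'
  #4 SA[4]=11  'cga'
  #5 SA[5]=0  'dbadeedbdeecga'
  #6 SA[6]=6  'dbdeecga'
  #7 SA[7]=8  'deecga'
  #8 SA[8]=3  'deedbdeecga'
  #9 SA[9]=10  'ecga'
  #10 SA[10]=5  'edbdeecga'
  #11 SA[11]=9  'eecga'
  #12 SA[12]=4  'eedbdeecga'
  #13 SA[13]=12  'ga'

SA = [13, 2, 1, 7, 11, 0, 6, 8, 3, 10, 5, 9, 4, 12]
rank  pair      lcp
   1  s[13:],s[2:]  1  'a'
   2  s[2:],s[1:]  0  ''
   3  s[1:],s[7:]  1  'b'
   4  s[7:],s[11:]  0  ''
   5  s[11:],s[0:]  0  ''
   6  s[0:],s[6:]  2  'db'
   7  s[6:],s[8:]  1  'd'
   8  s[8:],s[3:]  3  'dee'
   9  s[3:],s[10:]  0  ''
  10  s[10:],s[5:]  1  'e'
  11  s[5:],s[9:]  1  'e'
  12  s[9:],s[4:]  2  'ee'
  13  s[4:],s[12:]  0  ''

n(n+1)/2 = 14·15/2 = 105
Σ LCP = 0 + 1 + 0 + 1 + 0 + 0 + 2 + 1 + 3 + 0 + 1 + 1 + 2 + 0 = 12
distinct = 105 − 12 = 93

93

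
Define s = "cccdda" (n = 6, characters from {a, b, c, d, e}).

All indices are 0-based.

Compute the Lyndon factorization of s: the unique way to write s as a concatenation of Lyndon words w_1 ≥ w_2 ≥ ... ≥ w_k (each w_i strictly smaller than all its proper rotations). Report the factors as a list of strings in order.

emit factor 1: 'cccdd' (i=0, period=5)
emit factor 2: 'a' (i=5, period=1)

["cccdd", "a"]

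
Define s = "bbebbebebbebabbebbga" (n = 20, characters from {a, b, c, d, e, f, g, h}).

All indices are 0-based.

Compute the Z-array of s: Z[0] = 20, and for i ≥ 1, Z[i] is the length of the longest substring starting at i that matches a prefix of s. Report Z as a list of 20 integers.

Z[0]=20
i=1: outside box; Z[1]=1 extend→box=[1,2)
i=2: outside box; Z[2]=0
i=3: outside box; Z[3]=4 extend→box=[3,7)
i=4: min(r-i=3, Z[1]=1)=1; Z[4]=1
i=5: min(r-i=2, Z[2]=0)=0; Z[5]=0
i=6: min(r-i=1, Z[3]=4)=1; Z[6]=1
i=7: outside box; Z[7]=0
i=8: outside box; Z[8]=4 extend→box=[8,12)
i=9: min(r-i=3, Z[1]=1)=1; Z[9]=1
i=10: min(r-i=2, Z[2]=0)=0; Z[10]=0
i=11: min(r-i=1, Z[3]=4)=1; Z[11]=1
i=12: outside box; Z[12]=0
i=13: outside box; Z[13]=5 extend→box=[13,18)
i=14: min(r-i=4, Z[1]=1)=1; Z[14]=1
i=15: min(r-i=3, Z[2]=0)=0; Z[15]=0
i=16: min(r-i=2, Z[3]=4)=2; Z[16]=2
i=17: min(r-i=1, Z[4]=1)=1; Z[17]=1
i=18: outside box; Z[18]=0
i=19: outside box; Z[19]=0

[20, 1, 0, 4, 1, 0, 1, 0, 4, 1, 0, 1, 0, 5, 1, 0, 2, 1, 0, 0]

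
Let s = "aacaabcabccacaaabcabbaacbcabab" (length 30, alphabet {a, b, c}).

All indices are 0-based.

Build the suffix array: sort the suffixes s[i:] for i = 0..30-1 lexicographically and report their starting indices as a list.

sorted suffixes:
  #0 SA[0]=13  'aaabcabbaacbcabab'
  #1 SA[1]=14  'aabcabbaacbcabab'
  #2 SA[2]=3  'aabcabccacaaabcabbaacbcabab'
  #3 SA[3]=0  'aacaabcabccacaaabcabbaacbcabab'
  #4 SA[4]=21  'aacbcabab'
  #5 SA[5]=28  'ab'
  #6 SA[6]=26  'abab'
  #7 SA[7]=18  'abbaacbcabab'
  #8 SA[8]=15  'abcabbaacbcabab'
  #9 SA[9]=4  'abcabccacaaabcabbaacbcabab'
  #10 SA[10]=7  'abccacaaabcabbaacbcabab'
  #11 SA[11]=11  'acaaabcabbaacbcabab'
  #12 SA[12]=1  'acaabcabccacaaabcabbaacbcabab'
  #13 SA[13]=22  'acbcabab'
  #14 SA[14]=29  'b'
  #15 SA[15]=20  'baacbcabab'
  #16 SA[16]=27  'bab'
  #17 SA[17]=19  'bbaacbcabab'
  #18 SA[18]=24  'bcabab'
  #19 SA[19]=16  'bcabbaacbcabab'
  #20 SA[20]=5  'bcabccacaaabcabbaacbcabab'
  #21 SA[21]=8  'bccacaaabcabbaacbcabab'
  #22 SA[22]=12  'caaabcabbaacbcabab'
  #23 SA[23]=2  'caabcabccacaaabcabbaacbcabab'
  #24 SA[24]=25  'cabab'
  #25 SA[25]=17  'cabbaacbcabab'
  #26 SA[26]=6  'cabccacaaabcabbaacbcabab'
  #27 SA[27]=10  'cacaaabcabbaacbcabab'
  #28 SA[28]=23  'cbcabab'
  #29 SA[29]=9  'ccacaaabcabbaacbcabab'

[13, 14, 3, 0, 21, 28, 26, 18, 15, 4, 7, 11, 1, 22, 29, 20, 27, 19, 24, 16, 5, 8, 12, 2, 25, 17, 6, 10, 23, 9]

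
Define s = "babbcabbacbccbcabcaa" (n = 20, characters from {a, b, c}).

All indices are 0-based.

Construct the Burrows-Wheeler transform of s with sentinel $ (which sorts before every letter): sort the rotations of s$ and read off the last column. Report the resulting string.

rank  rotation               last
    0  $babbcabbacbccbcabcaa  a
    1  a$babbcabbacbccbcabca  a
    2  aa$babbcabbacbccbcabc  c
    3  abbacbccbcabcaa$babbc  c
    4  abbcabbacbccbcabcaa$b  b
    5  abcaa$babbcabbacbccbc  c
    6  acbccbcabcaa$babbcabb  b
    7  babbcabbacbccbcabcaa$  $
    8  bacbccbcabcaa$babbcab  b
    9  bbacbccbcabcaa$babbca  a
   10  bbcabbacbccbcabcaa$ba  a
   11  bcaa$babbcabbacbccbca  a
   12  bcabbacbccbcabcaa$bab  b
   13  bcabcaa$babbcabbacbcc  c
   14  bccbcabcaa$babbcabbac  c
   15  caa$babbcabbacbccbcab  b
   16  cabbacbccbcabcaa$babb  b
   17  cabcaa$babbcabbacbccb  b
   18  cbcabcaa$babbcabbacbc  c
   19  cbccbcabcaa$babbcabba  a
   20  ccbcabcaa$babbcabbacb  b

aaccbcb$baaabccbbbcab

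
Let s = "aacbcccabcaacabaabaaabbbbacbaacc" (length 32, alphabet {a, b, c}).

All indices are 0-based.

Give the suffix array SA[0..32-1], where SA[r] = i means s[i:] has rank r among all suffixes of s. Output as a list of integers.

[18, 15, 19, 10, 0, 28, 16, 13, 20, 7, 11, 25, 1, 29, 17, 14, 27, 24, 23, 22, 21, 8, 3, 31, 9, 12, 6, 26, 2, 30, 5, 4]

sorted suffixes:
  #0 SA[0]=18  'aaabbbbacbaacc'
  #1 SA[1]=15  'aabaaabbbbacbaacc'
  #2 SA[2]=19  'aabbbbacbaacc'
  #3 SA[3]=10  'aacabaabaaabbbbacbaacc'
  #4 SA[4]=0  'aacbcccabcaacabaabaaabbbbacbaacc'
  #5 SA[5]=28  'aacc'
  #6 SA[6]=16  'abaaabbbbacbaacc'
  #7 SA[7]=13  'abaabaaabbbbacbaacc'
  #8 SA[8]=20  'abbbbacbaacc'
  #9 SA[9]=7  'abcaacabaabaaabbbbacbaacc'
  #10 SA[10]=11  'acabaabaaabbbbacbaacc'
  #11 SA[11]=25  'acbaacc'
  #12 SA[12]=1  'acbcccabcaacabaabaaabbbbacbaacc'
  #13 SA[13]=29  'acc'
  #14 SA[14]=17  'baaabbbbacbaacc'
  #15 SA[15]=14  'baabaaabbbbacbaacc'
  #16 SA[16]=27  'baacc'
  #17 SA[17]=24  'bacbaacc'
  #18 SA[18]=23  'bbacbaacc'
  #19 SA[19]=22  'bbbacbaacc'
  #20 SA[20]=21  'bbbbacbaacc'
  #21 SA[21]=8  'bcaacabaabaaabbbbacbaacc'
  #22 SA[22]=3  'bcccabcaacabaabaaabbbbacbaacc'
  #23 SA[23]=31  'c'
  #24 SA[24]=9  'caacabaabaaabbbbacbaacc'
  #25 SA[25]=12  'cabaabaaabbbbacbaacc'
  #26 SA[26]=6  'cabcaacabaabaaabbbbacbaacc'
  #27 SA[27]=26  'cbaacc'
  #28 SA[28]=2  'cbcccabcaacabaabaaabbbbacbaacc'
  #29 SA[29]=30  'cc'
  #30 SA[30]=5  'ccabcaacabaabaaabbbbacbaacc'
  #31 SA[31]=4  'cccabcaacabaabaaabbbbacbaacc'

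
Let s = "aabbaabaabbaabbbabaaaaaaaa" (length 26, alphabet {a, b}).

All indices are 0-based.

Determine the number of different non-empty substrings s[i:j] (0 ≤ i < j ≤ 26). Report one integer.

266

rank→(start, suffix):
  0 → (25, 'a')
  1 → (24, 'aa')
  2 → (23, 'aaa')
  3 → (22, 'aaaa')
  4 → (21, 'aaaaa')
  5 → (20, 'aaaaaa')
  6 → (19, 'aaaaaaa')
  7 → (18, 'aaaaaaaa')
  8 → (4, 'aabaabbaabbbabaaaaaaaa')
  9 → (0, 'aabbaabaabbaabbbabaaaaaaaa')
  10 → (7, 'aabbaabbbabaaaaaaaa')
  11 → (11, 'aabbbabaaaaaaaa')
  12 → (16, 'abaaaaaaaa')
  13 → (5, 'abaabbaabbbabaaaaaaaa')
  14 → (1, 'abbaabaabbaabbbabaaaaaaaa')
  15 → (8, 'abbaabbbabaaaaaaaa')
  16 → (12, 'abbbabaaaaaaaa')
  17 → (17, 'baaaaaaaa')
  18 → (3, 'baabaabbaabbbabaaaaaaaa')
  19 → (6, 'baabbaabbbabaaaaaaaa')
  20 → (10, 'baabbbabaaaaaaaa')
  21 → (15, 'babaaaaaaaa')
  22 → (2, 'bbaabaabbaabbbabaaaaaaaa')
  23 → (9, 'bbaabbbabaaaaaaaa')
  24 → (14, 'bbabaaaaaaaa')
  25 → (13, 'bbbabaaaaaaaa')

SA = [25, 24, 23, 22, 21, 20, 19, 18, 4, 0, 7, 11, 16, 5, 1, 8, 12, 17, 3, 6, 10, 15, 2, 9, 14, 13]
rank  pair      lcp
   1  s[25:],s[24:]  1  'a'
   2  s[24:],s[23:]  2  'aa'
   3  s[23:],s[22:]  3  'aaa'
   4  s[22:],s[21:]  4  'aaaa'
   5  s[21:],s[20:]  5  'aaaaa'
   6  s[20:],s[19:]  6  'aaaaaa'
   7  s[19:],s[18:]  7  'aaaaaaa'
   8  s[18:],s[4:]  2  'aa'
   9  s[4:],s[0:]  3  'aab'
  10  s[0:],s[7:]  7  'aabbaab'
  11  s[7:],s[11:]  4  'aabb'
  12  s[11:],s[16:]  1  'a'
  13  s[16:],s[5:]  4  'abaa'
  14  s[5:],s[1:]  2  'ab'
  15  s[1:],s[8:]  6  'abbaab'
  16  s[8:],s[12:]  3  'abb'
  17  s[12:],s[17:]  0  ''
  18  s[17:],s[3:]  3  'baa'
  19  s[3:],s[6:]  4  'baab'
  20  s[6:],s[10:]  5  'baabb'
  21  s[10:],s[15:]  2  'ba'
  22  s[15:],s[2:]  1  'b'
  23  s[2:],s[9:]  5  'bbaab'
  24  s[9:],s[14:]  3  'bba'
  25  s[14:],s[13:]  2  'bb'

n(n+1)/2 = 26·27/2 = 351
Σ LCP = 0 + 1 + 2 + 3 + 4 + 5 + 6 + 7 + 2 + 3 + 7 + 4 + 1 + 4 + 2 + 6 + 3 + 0 + 3 + 4 + 5 + 2 + 1 + 5 + 3 + 2 = 85
distinct = 351 − 85 = 266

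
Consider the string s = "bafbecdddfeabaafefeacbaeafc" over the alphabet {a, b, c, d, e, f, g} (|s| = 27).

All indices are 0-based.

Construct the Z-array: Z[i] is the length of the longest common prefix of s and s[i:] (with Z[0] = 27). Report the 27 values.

Z[0]=27
i=1: fresh scan; Z[1]=0
i=2: fresh scan; Z[2]=0
i=3: fresh scan; Z[3]=1 grow→box=[3,4)
i=4: fresh scan; Z[4]=0
i=5: fresh scan; Z[5]=0
i=6: fresh scan; Z[6]=0
i=7: fresh scan; Z[7]=0
i=8: fresh scan; Z[8]=0
i=9: fresh scan; Z[9]=0
i=10: fresh scan; Z[10]=0
i=11: fresh scan; Z[11]=0
i=12: fresh scan; Z[12]=2 grow→box=[12,14)
i=13: min(r-i=1, Z[1]=0)=0; Z[13]=0
i=14: fresh scan; Z[14]=0
i=15: fresh scan; Z[15]=0
i=16: fresh scan; Z[16]=0
i=17: fresh scan; Z[17]=0
i=18: fresh scan; Z[18]=0
i=19: fresh scan; Z[19]=0
i=20: fresh scan; Z[20]=0
i=21: fresh scan; Z[21]=2 grow→box=[21,23)
i=22: min(r-i=1, Z[1]=0)=0; Z[22]=0
i=23: fresh scan; Z[23]=0
i=24: fresh scan; Z[24]=0
i=25: fresh scan; Z[25]=0
i=26: fresh scan; Z[26]=0

[27, 0, 0, 1, 0, 0, 0, 0, 0, 0, 0, 0, 2, 0, 0, 0, 0, 0, 0, 0, 0, 2, 0, 0, 0, 0, 0]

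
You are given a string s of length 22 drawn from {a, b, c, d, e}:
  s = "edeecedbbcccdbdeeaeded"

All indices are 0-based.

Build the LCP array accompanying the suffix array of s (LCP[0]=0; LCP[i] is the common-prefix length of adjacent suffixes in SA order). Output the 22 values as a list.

[0, 0, 1, 1, 0, 2, 1, 1, 0, 1, 2, 1, 2, 3, 0, 1, 1, 2, 2, 3, 1, 2]

sorted suffixes:
  #0 SA[0]=17  'aeded'
  #1 SA[1]=7  'bbcccdbdeeaeded'
  #2 SA[2]=8  'bcccdbdeeaeded'
  #3 SA[3]=13  'bdeeaeded'
  #4 SA[4]=9  'cccdbdeeaeded'
  #5 SA[5]=10  'ccdbdeeaeded'
  #6 SA[6]=11  'cdbdeeaeded'
  #7 SA[7]=4  'cedbbcccdbdeeaeded'
  #8 SA[8]=21  'd'
  #9 SA[9]=6  'dbbcccdbdeeaeded'
  #10 SA[10]=12  'dbdeeaeded'
  #11 SA[11]=19  'ded'
  #12 SA[12]=14  'deeaeded'
  #13 SA[13]=1  'deecedbbcccdbdeeaeded'
  #14 SA[14]=16  'eaeded'
  #15 SA[15]=3  'ecedbbcccdbdeeaeded'
  #16 SA[16]=20  'ed'
  #17 SA[17]=5  'edbbcccdbdeeaeded'
  #18 SA[18]=18  'eded'
  #19 SA[19]=0  'edeecedbbcccdbdeeaeded'
  #20 SA[20]=15  'eeaeded'
  #21 SA[21]=2  'eecedbbcccdbdeeaeded'

SA = [17, 7, 8, 13, 9, 10, 11, 4, 21, 6, 12, 19, 14, 1, 16, 3, 20, 5, 18, 0, 15, 2]
rank  pair      lcp
   1  s[17:],s[7:]  0  ''
   2  s[7:],s[8:]  1  'b'
   3  s[8:],s[13:]  1  'b'
   4  s[13:],s[9:]  0  ''
   5  s[9:],s[10:]  2  'cc'
   6  s[10:],s[11:]  1  'c'
   7  s[11:],s[4:]  1  'c'
   8  s[4:],s[21:]  0  ''
   9  s[21:],s[6:]  1  'd'
  10  s[6:],s[12:]  2  'db'
  11  s[12:],s[19:]  1  'd'
  12  s[19:],s[14:]  2  'de'
  13  s[14:],s[1:]  3  'dee'
  14  s[1:],s[16:]  0  ''
  15  s[16:],s[3:]  1  'e'
  16  s[3:],s[20:]  1  'e'
  17  s[20:],s[5:]  2  'ed'
  18  s[5:],s[18:]  2  'ed'
  19  s[18:],s[0:]  3  'ede'
  20  s[0:],s[15:]  1  'e'
  21  s[15:],s[2:]  2  'ee'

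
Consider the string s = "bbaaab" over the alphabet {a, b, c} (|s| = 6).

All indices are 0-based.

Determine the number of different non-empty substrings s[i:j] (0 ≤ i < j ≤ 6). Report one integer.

16

rank→(start, suffix):
  0 → (2, 'aaab')
  1 → (3, 'aab')
  2 → (4, 'ab')
  3 → (5, 'b')
  4 → (1, 'baaab')
  5 → (0, 'bbaaab')

SA = [2, 3, 4, 5, 1, 0]
i: (SA[i-1],SA[i]) lcp shared
  1: (2,3) 2 'aa'
  2: (3,4) 1 'a'
  3: (4,5) 0 ''
  4: (5,1) 1 'b'
  5: (1,0) 1 'b'

n(n+1)/2 = 6·7/2 = 21
Σ LCP = 0 + 2 + 1 + 0 + 1 + 1 = 5
distinct = 21 − 5 = 16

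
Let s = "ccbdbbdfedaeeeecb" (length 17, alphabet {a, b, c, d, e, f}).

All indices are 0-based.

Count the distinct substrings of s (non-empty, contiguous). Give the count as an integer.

137

rank | idx | suffix
   0 |  10 | aeeeecb
   1 |  16 | b
   2 |   4 | bbdfedaeeeecb
   3 |   2 | bdbbdfedaeeeecb
   4 |   5 | bdfedaeeeecb
   5 |  15 | cb
   6 |   1 | cbdbbdfedaeeeecb
   7 |   0 | ccbdbbdfedaeeeecb
   8 |   9 | daeeeecb
   9 |   3 | dbbdfedaeeeecb
  10 |   6 | dfedaeeeecb
  11 |  14 | ecb
  12 |   8 | edaeeeecb
  13 |  13 | eecb
  14 |  12 | eeecb
  15 |  11 | eeeecb
  16 |   7 | fedaeeeecb

SA = [10, 16, 4, 2, 5, 15, 1, 0, 9, 3, 6, 14, 8, 13, 12, 11, 7]
rank  pair      lcp
   1  s[10:],s[16:]  0  ''
   2  s[16:],s[4:]  1  'b'
   3  s[4:],s[2:]  1  'b'
   4  s[2:],s[5:]  2  'bd'
   5  s[5:],s[15:]  0  ''
   6  s[15:],s[1:]  2  'cb'
   7  s[1:],s[0:]  1  'c'
   8  s[0:],s[9:]  0  ''
   9  s[9:],s[3:]  1  'd'
  10  s[3:],s[6:]  1  'd'
  11  s[6:],s[14:]  0  ''
  12  s[14:],s[8:]  1  'e'
  13  s[8:],s[13:]  1  'e'
  14  s[13:],s[12:]  2  'ee'
  15  s[12:],s[11:]  3  'eee'
  16  s[11:],s[7:]  0  ''

n(n+1)/2 = 17·18/2 = 153
Σ LCP = 0 + 0 + 1 + 1 + 2 + 0 + 2 + 1 + 0 + 1 + 1 + 0 + 1 + 1 + 2 + 3 + 0 = 16
distinct = 153 − 16 = 137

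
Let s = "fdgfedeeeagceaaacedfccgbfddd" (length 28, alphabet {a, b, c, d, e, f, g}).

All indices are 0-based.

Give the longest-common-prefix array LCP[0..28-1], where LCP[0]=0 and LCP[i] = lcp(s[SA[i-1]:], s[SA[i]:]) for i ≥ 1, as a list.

[0, 2, 1, 1, 0, 0, 1, 2, 1, 0, 1, 2, 1, 1, 1, 0, 2, 1, 2, 1, 2, 0, 1, 2, 1, 0, 1, 1]

rank→(start, suffix):
  0 → (13, 'aaacedfccgbfddd')
  1 → (14, 'aacedfccgbfddd')
  2 → (15, 'acedfccgbfddd')
  3 → (9, 'agceaaacedfccgbfddd')
  4 → (23, 'bfddd')
  5 → (20, 'ccgbfddd')
  6 → (11, 'ceaaacedfccgbfddd')
  7 → (16, 'cedfccgbfddd')
  8 → (21, 'cgbfddd')
  9 → (27, 'd')
  10 → (26, 'dd')
  11 → (25, 'ddd')
  12 → (5, 'deeeagceaaacedfccgbfddd')
  13 → (18, 'dfccgbfddd')
  14 → (1, 'dgfedeeeagceaaacedfccgbfddd')
  15 → (12, 'eaaacedfccgbfddd')
  16 → (8, 'eagceaaacedfccgbfddd')
  17 → (4, 'edeeeagceaaacedfccgbfddd')
  18 → (17, 'edfccgbfddd')
  19 → (7, 'eeagceaaacedfccgbfddd')
  20 → (6, 'eeeagceaaacedfccgbfddd')
  21 → (19, 'fccgbfddd')
  22 → (24, 'fddd')
  23 → (0, 'fdgfedeeeagceaaacedfccgbfddd')
  24 → (3, 'fedeeeagceaaacedfccgbfddd')
  25 → (22, 'gbfddd')
  26 → (10, 'gceaaacedfccgbfddd')
  27 → (2, 'gfedeeeagceaaacedfccgbfddd')

SA = [13, 14, 15, 9, 23, 20, 11, 16, 21, 27, 26, 25, 5, 18, 1, 12, 8, 4, 17, 7, 6, 19, 24, 0, 3, 22, 10, 2]
[i] adj suffixes → lcp
  [1] 13/14 → 2 ('aa')
  [2] 14/15 → 1 ('a')
  [3] 15/9 → 1 ('a')
  [4] 9/23 → 0 ('')
  [5] 23/20 → 0 ('')
  [6] 20/11 → 1 ('c')
  [7] 11/16 → 2 ('ce')
  [8] 16/21 → 1 ('c')
  [9] 21/27 → 0 ('')
  [10] 27/26 → 1 ('d')
  [11] 26/25 → 2 ('dd')
  [12] 25/5 → 1 ('d')
  [13] 5/18 → 1 ('d')
  [14] 18/1 → 1 ('d')
  [15] 1/12 → 0 ('')
  [16] 12/8 → 2 ('ea')
  [17] 8/4 → 1 ('e')
  [18] 4/17 → 2 ('ed')
  [19] 17/7 → 1 ('e')
  [20] 7/6 → 2 ('ee')
  [21] 6/19 → 0 ('')
  [22] 19/24 → 1 ('f')
  [23] 24/0 → 2 ('fd')
  [24] 0/3 → 1 ('f')
  [25] 3/22 → 0 ('')
  [26] 22/10 → 1 ('g')
  [27] 10/2 → 1 ('g')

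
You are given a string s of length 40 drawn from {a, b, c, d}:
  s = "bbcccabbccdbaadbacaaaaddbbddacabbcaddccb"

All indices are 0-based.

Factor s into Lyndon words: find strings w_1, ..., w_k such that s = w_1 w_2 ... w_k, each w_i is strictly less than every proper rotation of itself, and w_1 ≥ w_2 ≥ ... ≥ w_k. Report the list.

["bbccc", "abbccdb", "aadbac", "aaaaddbbddacabbcaddccb"]

emit factor 1: 'bbccc' (i=0, period=5)
emit factor 2: 'abbccdb' (i=5, period=7)
emit factor 3: 'aadbac' (i=12, period=6)
emit factor 4: 'aaaaddbbddacabbcaddccb' (i=18, period=22)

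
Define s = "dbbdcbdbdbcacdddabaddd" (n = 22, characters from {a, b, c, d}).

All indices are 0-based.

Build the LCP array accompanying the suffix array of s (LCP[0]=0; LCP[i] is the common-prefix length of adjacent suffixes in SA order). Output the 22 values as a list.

rank→(start, suffix):
  0 → (16, 'abaddd')
  1 → (11, 'acdddabaddd')
  2 → (18, 'addd')
  3 → (17, 'baddd')
  4 → (1, 'bbdcbdbdbcacdddabaddd')
  5 → (9, 'bcacdddabaddd')
  6 → (7, 'bdbcacdddabaddd')
  7 → (5, 'bdbdbcacdddabaddd')
  8 → (2, 'bdcbdbdbcacdddabaddd')
  9 → (10, 'cacdddabaddd')
  10 → (4, 'cbdbdbcacdddabaddd')
  11 → (12, 'cdddabaddd')
  12 → (21, 'd')
  13 → (15, 'dabaddd')
  14 → (0, 'dbbdcbdbdbcacdddabaddd')
  15 → (8, 'dbcacdddabaddd')
  16 → (6, 'dbdbcacdddabaddd')
  17 → (3, 'dcbdbdbcacdddabaddd')
  18 → (20, 'dd')
  19 → (14, 'ddabaddd')
  20 → (19, 'ddd')
  21 → (13, 'dddabaddd')

SA = [16, 11, 18, 17, 1, 9, 7, 5, 2, 10, 4, 12, 21, 15, 0, 8, 6, 3, 20, 14, 19, 13]
rank  pair      lcp
   1  s[16:],s[11:]  1  'a'
   2  s[11:],s[18:]  1  'a'
   3  s[18:],s[17:]  0  ''
   4  s[17:],s[1:]  1  'b'
   5  s[1:],s[9:]  1  'b'
   6  s[9:],s[7:]  1  'b'
   7  s[7:],s[5:]  3  'bdb'
   8  s[5:],s[2:]  2  'bd'
   9  s[2:],s[10:]  0  ''
  10  s[10:],s[4:]  1  'c'
  11  s[4:],s[12:]  1  'c'
  12  s[12:],s[21:]  0  ''
  13  s[21:],s[15:]  1  'd'
  14  s[15:],s[0:]  1  'd'
  15  s[0:],s[8:]  2  'db'
  16  s[8:],s[6:]  2  'db'
  17  s[6:],s[3:]  1  'd'
  18  s[3:],s[20:]  1  'd'
  19  s[20:],s[14:]  2  'dd'
  20  s[14:],s[19:]  2  'dd'
  21  s[19:],s[13:]  3  'ddd'

[0, 1, 1, 0, 1, 1, 1, 3, 2, 0, 1, 1, 0, 1, 1, 2, 2, 1, 1, 2, 2, 3]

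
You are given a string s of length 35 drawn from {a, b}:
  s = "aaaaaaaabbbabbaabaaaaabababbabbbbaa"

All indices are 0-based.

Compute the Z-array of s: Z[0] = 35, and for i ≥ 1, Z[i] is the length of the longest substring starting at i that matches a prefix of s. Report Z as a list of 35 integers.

Z[0]=35
i=1: fresh scan; Z[1]=7 scan→box=[1,8)
i=2: min(r-i=6, Z[1]=7)=6; Z[2]=6
i=3: min(r-i=5, Z[2]=6)=5; Z[3]=5
i=4: min(r-i=4, Z[3]=5)=4; Z[4]=4
i=5: min(r-i=3, Z[4]=4)=3; Z[5]=3
i=6: min(r-i=2, Z[5]=3)=2; Z[6]=2
i=7: min(r-i=1, Z[6]=2)=1; Z[7]=1
i=8: fresh scan; Z[8]=0
i=9: fresh scan; Z[9]=0
i=10: fresh scan; Z[10]=0
i=11: fresh scan; Z[11]=1 scan→box=[11,12)
i=12: fresh scan; Z[12]=0
i=13: fresh scan; Z[13]=0
i=14: fresh scan; Z[14]=2 scan→box=[14,16)
i=15: min(r-i=1, Z[1]=7)=1; Z[15]=1
i=16: fresh scan; Z[16]=0
i=17: fresh scan; Z[17]=5 scan→box=[17,22)
i=18: min(r-i=4, Z[1]=7)=4; Z[18]=4
i=19: min(r-i=3, Z[2]=6)=3; Z[19]=3
i=20: min(r-i=2, Z[3]=5)=2; Z[20]=2
i=21: min(r-i=1, Z[4]=4)=1; Z[21]=1
i=22: fresh scan; Z[22]=0
i=23: fresh scan; Z[23]=1 scan→box=[23,24)
i=24: fresh scan; Z[24]=0
i=25: fresh scan; Z[25]=1 scan→box=[25,26)
i=26: fresh scan; Z[26]=0
i=27: fresh scan; Z[27]=0
i=28: fresh scan; Z[28]=1 scan→box=[28,29)
i=29: fresh scan; Z[29]=0
i=30: fresh scan; Z[30]=0
i=31: fresh scan; Z[31]=0
i=32: fresh scan; Z[32]=0
i=33: fresh scan; Z[33]=2 scan→box=[33,35)
i=34: min(r-i=1, Z[1]=7)=1; Z[34]=1

[35, 7, 6, 5, 4, 3, 2, 1, 0, 0, 0, 1, 0, 0, 2, 1, 0, 5, 4, 3, 2, 1, 0, 1, 0, 1, 0, 0, 1, 0, 0, 0, 0, 2, 1]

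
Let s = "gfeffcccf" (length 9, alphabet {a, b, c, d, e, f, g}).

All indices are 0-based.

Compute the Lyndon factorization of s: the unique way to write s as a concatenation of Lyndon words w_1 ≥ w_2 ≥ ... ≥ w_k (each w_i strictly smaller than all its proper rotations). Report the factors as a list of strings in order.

emit factor 1: 'g' (i=0, period=1)
emit factor 2: 'f' (i=1, period=1)
emit factor 3: 'eff' (i=2, period=3)
emit factor 4: 'cccf' (i=5, period=4)

["g", "f", "eff", "cccf"]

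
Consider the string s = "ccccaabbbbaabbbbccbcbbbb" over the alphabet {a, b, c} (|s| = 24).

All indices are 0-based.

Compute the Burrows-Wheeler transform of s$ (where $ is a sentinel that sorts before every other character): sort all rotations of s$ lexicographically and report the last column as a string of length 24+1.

bcbaabbbbbbcaabbcbcbccbc$

rank  rotation                   last
    0  $ccccaabbbbaabbbbccbcbbbb  b
    1  aabbbbaabbbbccbcbbbb$cccc  c
    2  aabbbbccbcbbbb$ccccaabbbb  b
    3  abbbbaabbbbccbcbbbb$cccca  a
    4  abbbbccbcbbbb$ccccaabbbba  a
    5  b$ccccaabbbbaabbbbccbcbbb  b
    6  baabbbbccbcbbbb$ccccaabbb  b
    7  bb$ccccaabbbbaabbbbccbcbb  b
    8  bbaabbbbccbcbbbb$ccccaabb  b
    9  bbb$ccccaabbbbaabbbbccbcb  b
   10  bbbaabbbbccbcbbbb$ccccaab  b
   11  bbbb$ccccaabbbbaabbbbccbc  c
   12  bbbbaabbbbccbcbbbb$ccccaa  a
   13  bbbbccbcbbbb$ccccaabbbbaa  a
   14  bbbccbcbbbb$ccccaabbbbaab  b
   15  bbccbcbbbb$ccccaabbbbaabb  b
   16  bcbbbb$ccccaabbbbaabbbbcc  c
   17  bccbcbbbb$ccccaabbbbaabbb  b
   18  caabbbbaabbbbccbcbbbb$ccc  c
   19  cbbbb$ccccaabbbbaabbbbccb  b
   20  cbcbbbb$ccccaabbbbaabbbbc  c
   21  ccaabbbbaabbbbccbcbbbb$cc  c
   22  ccbcbbbb$ccccaabbbbaabbbb  b
   23  cccaabbbbaabbbbccbcbbbb$c  c
   24  ccccaabbbbaabbbbccbcbbbb$  $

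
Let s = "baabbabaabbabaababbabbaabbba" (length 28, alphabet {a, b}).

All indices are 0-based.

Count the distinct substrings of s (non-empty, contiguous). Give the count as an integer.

rank | idx | suffix
   0 |  27 | a
   1 |  13 | aababbabbaabbba
   2 |   7 | aabbabaababbabbaabbba
   3 |   1 | aabbabaabbabaababbabbaabbba
   4 |  22 | aabbba
   5 |  11 | abaababbabbaabbba
   6 |   5 | abaabbabaababbabbaabbba
   7 |  14 | ababbabbaabbba
   8 |  19 | abbaabbba
   9 |   8 | abbabaababbabbaabbba
  10 |   2 | abbabaabbabaababbabbaabbba
  11 |  16 | abbabbaabbba
  12 |  23 | abbba
  13 |  26 | ba
  14 |  12 | baababbabbaabbba
  15 |   6 | baabbabaababbabbaabbba
  16 |   0 | baabbabaabbabaababbabbaabbba
  17 |  21 | baabbba
  18 |  10 | babaababbabbaabbba
  19 |   4 | babaabbabaababbabbaabbba
  20 |  18 | babbaabbba
  21 |  15 | babbabbaabbba
  22 |  25 | bba
  23 |  20 | bbaabbba
  24 |   9 | bbabaababbabbaabbba
  25 |   3 | bbabaabbabaababbabbaabbba
  26 |  17 | bbabbaabbba
  27 |  24 | bbba

SA = [27, 13, 7, 1, 22, 11, 5, 14, 19, 8, 2, 16, 23, 26, 12, 6, 0, 21, 10, 4, 18, 15, 25, 20, 9, 3, 17, 24]
rank  pair      lcp
   1  s[27:],s[13:]  1  'a'
   2  s[13:],s[7:]  3  'aab'
   3  s[7:],s[1:]  9  'aabbabaab'
   4  s[1:],s[22:]  4  'aabb'
   5  s[22:],s[11:]  1  'a'
   6  s[11:],s[5:]  5  'abaab'
   7  s[5:],s[14:]  3  'aba'
   8  s[14:],s[19:]  2  'ab'
   9  s[19:],s[8:]  4  'abba'
  10  s[8:],s[2:]  8  'abbabaab'
  11  s[2:],s[16:]  5  'abbab'
  12  s[16:],s[23:]  3  'abb'
  13  s[23:],s[26:]  0  ''
  14  s[26:],s[12:]  2  'ba'
  15  s[12:],s[6:]  4  'baab'
  16  s[6:],s[0:]  10  'baabbabaab'
  17  s[0:],s[21:]  5  'baabb'
  18  s[21:],s[10:]  2  'ba'
  19  s[10:],s[4:]  6  'babaab'
  20  s[4:],s[18:]  3  'bab'
  21  s[18:],s[15:]  5  'babba'
  22  s[15:],s[25:]  1  'b'
  23  s[25:],s[20:]  3  'bba'
  24  s[20:],s[9:]  3  'bba'
  25  s[9:],s[3:]  7  'bbabaab'
  26  s[3:],s[17:]  4  'bbab'
  27  s[17:],s[24:]  2  'bb'

n(n+1)/2 = 28·29/2 = 406
Σ LCP = 0 + 1 + 3 + 9 + 4 + 1 + 5 + 3 + 2 + 4 + 8 + 5 + 3 + 0 + 2 + 4 + 10 + 5 + 2 + 6 + 3 + 5 + 1 + 3 + 3 + 7 + 4 + 2 = 105
distinct = 406 − 105 = 301

301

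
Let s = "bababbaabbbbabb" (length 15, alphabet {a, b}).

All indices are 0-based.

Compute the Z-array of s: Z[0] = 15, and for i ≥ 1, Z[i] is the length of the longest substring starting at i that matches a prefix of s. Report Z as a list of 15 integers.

[15, 0, 3, 0, 1, 2, 0, 0, 1, 1, 1, 3, 0, 1, 1]

Z[0]=15
i=1: outside box; Z[1]=0
i=2: outside box; Z[2]=3 extend→box=[2,5)
i=3: min(r-i=2, Z[1]=0)=0; Z[3]=0
i=4: min(r-i=1, Z[2]=3)=1; Z[4]=1
i=5: outside box; Z[5]=2 extend→box=[5,7)
i=6: min(r-i=1, Z[1]=0)=0; Z[6]=0
i=7: outside box; Z[7]=0
i=8: outside box; Z[8]=1 extend→box=[8,9)
i=9: outside box; Z[9]=1 extend→box=[9,10)
i=10: outside box; Z[10]=1 extend→box=[10,11)
i=11: outside box; Z[11]=3 extend→box=[11,14)
i=12: min(r-i=2, Z[1]=0)=0; Z[12]=0
i=13: min(r-i=1, Z[2]=3)=1; Z[13]=1
i=14: outside box; Z[14]=1 extend→box=[14,15)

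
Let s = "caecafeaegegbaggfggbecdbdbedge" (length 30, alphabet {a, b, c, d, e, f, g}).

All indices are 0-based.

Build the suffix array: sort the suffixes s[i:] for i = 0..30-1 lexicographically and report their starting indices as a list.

[1, 7, 4, 13, 12, 23, 19, 25, 0, 3, 21, 22, 24, 27, 29, 6, 2, 20, 26, 10, 8, 5, 16, 11, 18, 28, 9, 15, 17, 14]

rank→(start, suffix):
  0 → (1, 'aecafeaegegbaggfggbecdbdbedge')
  1 → (7, 'aegegbaggfggbecdbdbedge')
  2 → (4, 'afeaegegbaggfggbecdbdbedge')
  3 → (13, 'aggfggbecdbdbedge')
  4 → (12, 'baggfggbecdbdbedge')
  5 → (23, 'bdbedge')
  6 → (19, 'becdbdbedge')
  7 → (25, 'bedge')
  8 → (0, 'caecafeaegegbaggfggbecdbdbedge')
  9 → (3, 'cafeaegegbaggfggbecdbdbedge')
  10 → (21, 'cdbdbedge')
  11 → (22, 'dbdbedge')
  12 → (24, 'dbedge')
  13 → (27, 'dge')
  14 → (29, 'e')
  15 → (6, 'eaegegbaggfggbecdbdbedge')
  16 → (2, 'ecafeaegegbaggfggbecdbdbedge')
  17 → (20, 'ecdbdbedge')
  18 → (26, 'edge')
  19 → (10, 'egbaggfggbecdbdbedge')
  20 → (8, 'egegbaggfggbecdbdbedge')
  21 → (5, 'feaegegbaggfggbecdbdbedge')
  22 → (16, 'fggbecdbdbedge')
  23 → (11, 'gbaggfggbecdbdbedge')
  24 → (18, 'gbecdbdbedge')
  25 → (28, 'ge')
  26 → (9, 'gegbaggfggbecdbdbedge')
  27 → (15, 'gfggbecdbdbedge')
  28 → (17, 'ggbecdbdbedge')
  29 → (14, 'ggfggbecdbdbedge')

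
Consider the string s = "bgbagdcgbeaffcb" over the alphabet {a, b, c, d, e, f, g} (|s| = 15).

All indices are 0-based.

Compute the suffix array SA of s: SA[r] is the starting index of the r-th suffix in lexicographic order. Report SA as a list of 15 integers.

sorted suffixes:
  #0 SA[0]=10  'affcb'
  #1 SA[1]=3  'agdcgbeaffcb'
  #2 SA[2]=14  'b'
  #3 SA[3]=2  'bagdcgbeaffcb'
  #4 SA[4]=8  'beaffcb'
  #5 SA[5]=0  'bgbagdcgbeaffcb'
  #6 SA[6]=13  'cb'
  #7 SA[7]=6  'cgbeaffcb'
  #8 SA[8]=5  'dcgbeaffcb'
  #9 SA[9]=9  'eaffcb'
  #10 SA[10]=12  'fcb'
  #11 SA[11]=11  'ffcb'
  #12 SA[12]=1  'gbagdcgbeaffcb'
  #13 SA[13]=7  'gbeaffcb'
  #14 SA[14]=4  'gdcgbeaffcb'

[10, 3, 14, 2, 8, 0, 13, 6, 5, 9, 12, 11, 1, 7, 4]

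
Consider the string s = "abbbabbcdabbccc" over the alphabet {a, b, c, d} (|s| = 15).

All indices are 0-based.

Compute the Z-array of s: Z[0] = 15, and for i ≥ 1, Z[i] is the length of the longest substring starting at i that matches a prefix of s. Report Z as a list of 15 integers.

[15, 0, 0, 0, 3, 0, 0, 0, 0, 3, 0, 0, 0, 0, 0]

Z[0]=15
i=1: outside box; Z[1]=0
i=2: outside box; Z[2]=0
i=3: outside box; Z[3]=0
i=4: outside box; Z[4]=3 extend→box=[4,7)
i=5: min(r-i=2, Z[1]=0)=0; Z[5]=0
i=6: min(r-i=1, Z[2]=0)=0; Z[6]=0
i=7: outside box; Z[7]=0
i=8: outside box; Z[8]=0
i=9: outside box; Z[9]=3 extend→box=[9,12)
i=10: min(r-i=2, Z[1]=0)=0; Z[10]=0
i=11: min(r-i=1, Z[2]=0)=0; Z[11]=0
i=12: outside box; Z[12]=0
i=13: outside box; Z[13]=0
i=14: outside box; Z[14]=0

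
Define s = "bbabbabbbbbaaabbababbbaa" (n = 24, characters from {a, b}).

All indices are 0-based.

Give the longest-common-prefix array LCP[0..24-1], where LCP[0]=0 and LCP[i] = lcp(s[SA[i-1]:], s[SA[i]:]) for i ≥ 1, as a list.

sorted suffixes:
  #0 SA[0]=23  'a'
  #1 SA[1]=22  'aa'
  #2 SA[2]=11  'aaabbababbbaa'
  #3 SA[3]=12  'aabbababbbaa'
  #4 SA[4]=16  'ababbbaa'
  #5 SA[5]=13  'abbababbbaa'
  #6 SA[6]=2  'abbabbbbbaaabbababbbaa'
  #7 SA[7]=18  'abbbaa'
  #8 SA[8]=5  'abbbbbaaabbababbbaa'
  #9 SA[9]=21  'baa'
  #10 SA[10]=10  'baaabbababbbaa'
  #11 SA[11]=15  'bababbbaa'
  #12 SA[12]=1  'babbabbbbbaaabbababbbaa'
  #13 SA[13]=17  'babbbaa'
  #14 SA[14]=4  'babbbbbaaabbababbbaa'
  #15 SA[15]=20  'bbaa'
  #16 SA[16]=9  'bbaaabbababbbaa'
  #17 SA[17]=14  'bbababbbaa'
  #18 SA[18]=0  'bbabbabbbbbaaabbababbbaa'
  #19 SA[19]=3  'bbabbbbbaaabbababbbaa'
  #20 SA[20]=19  'bbbaa'
  #21 SA[21]=8  'bbbaaabbababbbaa'
  #22 SA[22]=7  'bbbbaaabbababbbaa'
  #23 SA[23]=6  'bbbbbaaabbababbbaa'

SA = [23, 22, 11, 12, 16, 13, 2, 18, 5, 21, 10, 15, 1, 17, 4, 20, 9, 14, 0, 3, 19, 8, 7, 6]
i: (SA[i-1],SA[i]) lcp shared
  1: (23,22) 1 'a'
  2: (22,11) 2 'aa'
  3: (11,12) 2 'aa'
  4: (12,16) 1 'a'
  5: (16,13) 2 'ab'
  6: (13,2) 5 'abbab'
  7: (2,18) 3 'abb'
  8: (18,5) 4 'abbb'
  9: (5,21) 0 ''
  10: (21,10) 3 'baa'
  11: (10,15) 2 'ba'
  12: (15,1) 3 'bab'
  13: (1,17) 4 'babb'
  14: (17,4) 5 'babbb'
  15: (4,20) 1 'b'
  16: (20,9) 4 'bbaa'
  17: (9,14) 3 'bba'
  18: (14,0) 4 'bbab'
  19: (0,3) 5 'bbabb'
  20: (3,19) 2 'bb'
  21: (19,8) 5 'bbbaa'
  22: (8,7) 3 'bbb'
  23: (7,6) 4 'bbbb'

[0, 1, 2, 2, 1, 2, 5, 3, 4, 0, 3, 2, 3, 4, 5, 1, 4, 3, 4, 5, 2, 5, 3, 4]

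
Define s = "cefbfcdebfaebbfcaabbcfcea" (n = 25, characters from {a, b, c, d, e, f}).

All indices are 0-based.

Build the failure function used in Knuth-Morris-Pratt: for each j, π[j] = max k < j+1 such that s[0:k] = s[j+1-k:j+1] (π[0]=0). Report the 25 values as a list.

[0, 0, 0, 0, 0, 1, 0, 0, 0, 0, 0, 0, 0, 0, 0, 1, 0, 0, 0, 0, 1, 0, 1, 2, 0]

π[0] = 0
j=1 s[j]='e': π[1]=0 (border '')
j=2 s[j]='f': π[2]=0 (border '')
j=3 s[j]='b': π[3]=0 (border '')
j=4 s[j]='f': π[4]=0 (border '')
j=5 s[j]='c': π[5]=1 (border 'c')
j=6 s[j]='d': k: 1→0; π[6]=0 (border '')
j=7 s[j]='e': π[7]=0 (border '')
j=8 s[j]='b': π[8]=0 (border '')
j=9 s[j]='f': π[9]=0 (border '')
j=10 s[j]='a': π[10]=0 (border '')
j=11 s[j]='e': π[11]=0 (border '')
j=12 s[j]='b': π[12]=0 (border '')
j=13 s[j]='b': π[13]=0 (border '')
j=14 s[j]='f': π[14]=0 (border '')
j=15 s[j]='c': π[15]=1 (border 'c')
j=16 s[j]='a': k: 1→0; π[16]=0 (border '')
j=17 s[j]='a': π[17]=0 (border '')
j=18 s[j]='b': π[18]=0 (border '')
j=19 s[j]='b': π[19]=0 (border '')
j=20 s[j]='c': π[20]=1 (border 'c')
j=21 s[j]='f': k: 1→0; π[21]=0 (border '')
j=22 s[j]='c': π[22]=1 (border 'c')
j=23 s[j]='e': π[23]=2 (border 'ce')
j=24 s[j]='a': k: 2→0; π[24]=0 (border '')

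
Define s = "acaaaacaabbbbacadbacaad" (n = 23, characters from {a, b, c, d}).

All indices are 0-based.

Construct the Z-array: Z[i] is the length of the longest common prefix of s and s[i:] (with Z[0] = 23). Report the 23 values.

Z[0]=23
i=1: outside box; Z[1]=0
i=2: outside box; Z[2]=1 scan→box=[2,3)
i=3: outside box; Z[3]=1 scan→box=[3,4)
i=4: outside box; Z[4]=1 scan→box=[4,5)
i=5: outside box; Z[5]=4 scan→box=[5,9)
i=6: min(r-i=3, Z[1]=0)=0; Z[6]=0
i=7: min(r-i=2, Z[2]=1)=1; Z[7]=1
i=8: min(r-i=1, Z[3]=1)=1; Z[8]=1
i=9: outside box; Z[9]=0
i=10: outside box; Z[10]=0
i=11: outside box; Z[11]=0
i=12: outside box; Z[12]=0
i=13: outside box; Z[13]=3 scan→box=[13,16)
i=14: min(r-i=2, Z[1]=0)=0; Z[14]=0
i=15: min(r-i=1, Z[2]=1)=1; Z[15]=1
i=16: outside box; Z[16]=0
i=17: outside box; Z[17]=0
i=18: outside box; Z[18]=4 scan→box=[18,22)
i=19: min(r-i=3, Z[1]=0)=0; Z[19]=0
i=20: min(r-i=2, Z[2]=1)=1; Z[20]=1
i=21: min(r-i=1, Z[3]=1)=1; Z[21]=1
i=22: outside box; Z[22]=0

[23, 0, 1, 1, 1, 4, 0, 1, 1, 0, 0, 0, 0, 3, 0, 1, 0, 0, 4, 0, 1, 1, 0]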